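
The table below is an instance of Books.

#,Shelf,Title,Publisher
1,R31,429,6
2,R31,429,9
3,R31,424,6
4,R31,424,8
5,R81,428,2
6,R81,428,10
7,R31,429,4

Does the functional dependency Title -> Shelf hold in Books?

Title=429: rows 1, 2, 7 → Shelf = R31, R31, R31 ✓
Title=424: rows 3, 4 → Shelf = R31, R31 ✓
Title=428: rows 5, 6 → Shelf = R81, R81 ✓
Every Title value is associated with a single Shelf value, so Title -> Shelf holds.

Yes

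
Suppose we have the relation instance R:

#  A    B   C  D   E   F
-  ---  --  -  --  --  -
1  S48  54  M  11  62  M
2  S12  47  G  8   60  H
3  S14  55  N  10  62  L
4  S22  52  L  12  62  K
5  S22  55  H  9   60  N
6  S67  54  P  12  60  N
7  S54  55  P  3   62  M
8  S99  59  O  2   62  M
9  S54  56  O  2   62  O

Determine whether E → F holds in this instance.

No

E=62: rows 1, 3, 4, 7, 8, 9 → F takes values {M, L, K, O} — violation
E=60: rows 2, 5, 6 → F takes values {H, N} — violation
Two rows agree on E but differ on F, so E → F does not hold.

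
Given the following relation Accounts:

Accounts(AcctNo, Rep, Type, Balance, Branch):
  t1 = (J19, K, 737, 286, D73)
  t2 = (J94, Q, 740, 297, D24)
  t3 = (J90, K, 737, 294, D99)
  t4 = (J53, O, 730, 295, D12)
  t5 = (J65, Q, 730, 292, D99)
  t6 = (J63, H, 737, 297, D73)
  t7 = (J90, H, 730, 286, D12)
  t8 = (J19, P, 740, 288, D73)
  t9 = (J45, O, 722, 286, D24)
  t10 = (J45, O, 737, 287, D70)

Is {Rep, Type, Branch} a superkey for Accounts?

All 10 rows have distinct {Rep, Type, Branch} values, so {Rep, Type, Branch} → (all attributes) holds and {Rep, Type, Branch} is a superkey.

Yes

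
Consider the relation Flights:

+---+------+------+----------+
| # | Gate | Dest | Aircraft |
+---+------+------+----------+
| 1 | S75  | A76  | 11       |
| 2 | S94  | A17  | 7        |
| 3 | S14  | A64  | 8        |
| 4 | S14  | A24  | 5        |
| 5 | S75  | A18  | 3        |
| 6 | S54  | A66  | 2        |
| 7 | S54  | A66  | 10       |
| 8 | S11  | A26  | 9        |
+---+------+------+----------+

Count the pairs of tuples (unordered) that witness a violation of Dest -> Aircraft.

1

Dest=A66: violating pairs (6,7) — 1 pair.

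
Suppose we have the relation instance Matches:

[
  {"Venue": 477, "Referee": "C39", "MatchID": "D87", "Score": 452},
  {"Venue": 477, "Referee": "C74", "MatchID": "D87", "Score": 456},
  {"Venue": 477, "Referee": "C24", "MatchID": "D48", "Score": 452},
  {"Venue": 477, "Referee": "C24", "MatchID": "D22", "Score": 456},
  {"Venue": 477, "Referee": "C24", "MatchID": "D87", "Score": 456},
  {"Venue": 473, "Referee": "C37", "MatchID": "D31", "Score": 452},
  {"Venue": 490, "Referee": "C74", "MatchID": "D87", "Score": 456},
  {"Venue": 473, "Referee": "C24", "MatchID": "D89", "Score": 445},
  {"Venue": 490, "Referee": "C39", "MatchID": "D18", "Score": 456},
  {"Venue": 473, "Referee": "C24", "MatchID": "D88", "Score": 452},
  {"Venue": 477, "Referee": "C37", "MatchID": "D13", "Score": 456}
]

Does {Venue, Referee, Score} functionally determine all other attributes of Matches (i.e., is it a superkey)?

No

Two distinct rows share (Venue=477, Referee=C24, Score=456), so {Venue, Referee, Score} does not determine every attribute — not a superkey.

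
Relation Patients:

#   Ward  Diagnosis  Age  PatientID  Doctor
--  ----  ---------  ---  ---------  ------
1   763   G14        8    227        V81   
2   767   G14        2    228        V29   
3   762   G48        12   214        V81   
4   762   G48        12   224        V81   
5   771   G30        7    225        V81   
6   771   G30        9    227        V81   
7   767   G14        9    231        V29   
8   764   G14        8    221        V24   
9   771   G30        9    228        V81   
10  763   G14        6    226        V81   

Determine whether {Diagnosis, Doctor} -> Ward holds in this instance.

(Diagnosis=G14, Doctor=V81): rows 1, 10 → Ward = 763, 763 ✓
(Diagnosis=G14, Doctor=V29): rows 2, 7 → Ward = 767, 767 ✓
(Diagnosis=G48, Doctor=V81): rows 3, 4 → Ward = 762, 762 ✓
(Diagnosis=G30, Doctor=V81): rows 5, 6, 9 → Ward = 771, 771, 771 ✓
(Diagnosis=G14, Doctor=V24): row 8 → Ward = 764 ✓
Every {Diagnosis, Doctor} value is associated with a single Ward value, so {Diagnosis, Doctor} -> Ward holds.

Yes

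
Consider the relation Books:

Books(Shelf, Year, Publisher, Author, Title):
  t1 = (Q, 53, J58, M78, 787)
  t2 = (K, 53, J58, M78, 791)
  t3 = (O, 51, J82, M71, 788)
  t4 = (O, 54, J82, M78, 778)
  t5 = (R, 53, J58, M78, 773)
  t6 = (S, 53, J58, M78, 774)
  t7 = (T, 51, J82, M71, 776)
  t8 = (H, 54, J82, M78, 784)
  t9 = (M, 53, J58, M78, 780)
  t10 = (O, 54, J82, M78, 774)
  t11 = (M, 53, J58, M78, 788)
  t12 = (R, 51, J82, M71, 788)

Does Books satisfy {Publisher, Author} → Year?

(Publisher=J58, Author=M78): rows 1, 2, 5, 6, 9, 11 → Year = 53, 53, 53, 53, 53, 53 ✓
(Publisher=J82, Author=M71): rows 3, 7, 12 → Year = 51, 51, 51 ✓
(Publisher=J82, Author=M78): rows 4, 8, 10 → Year = 54, 54, 54 ✓
Every {Publisher, Author} value is associated with a single Year value, so {Publisher, Author} → Year holds.

Yes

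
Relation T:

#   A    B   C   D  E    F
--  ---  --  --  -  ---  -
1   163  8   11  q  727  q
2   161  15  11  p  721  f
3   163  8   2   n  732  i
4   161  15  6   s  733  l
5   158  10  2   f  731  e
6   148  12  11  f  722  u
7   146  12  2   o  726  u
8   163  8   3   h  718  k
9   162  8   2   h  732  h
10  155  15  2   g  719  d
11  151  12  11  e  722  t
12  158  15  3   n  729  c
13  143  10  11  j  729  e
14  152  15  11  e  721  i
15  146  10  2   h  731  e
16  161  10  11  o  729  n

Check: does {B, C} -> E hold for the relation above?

(B=8, C=11): row 1 → E = 727 ✓
(B=15, C=11): rows 2, 14 → E = 721, 721 ✓
(B=8, C=2): rows 3, 9 → E = 732, 732 ✓
(B=15, C=6): row 4 → E = 733 ✓
(B=10, C=2): rows 5, 15 → E = 731, 731 ✓
(B=12, C=11): rows 6, 11 → E = 722, 722 ✓
(B=12, C=2): row 7 → E = 726 ✓
(B=8, C=3): row 8 → E = 718 ✓
(B=15, C=2): row 10 → E = 719 ✓
(B=15, C=3): row 12 → E = 729 ✓
(B=10, C=11): rows 13, 16 → E = 729, 729 ✓
Every {B, C} value is associated with a single E value, so {B, C} -> E holds.

Yes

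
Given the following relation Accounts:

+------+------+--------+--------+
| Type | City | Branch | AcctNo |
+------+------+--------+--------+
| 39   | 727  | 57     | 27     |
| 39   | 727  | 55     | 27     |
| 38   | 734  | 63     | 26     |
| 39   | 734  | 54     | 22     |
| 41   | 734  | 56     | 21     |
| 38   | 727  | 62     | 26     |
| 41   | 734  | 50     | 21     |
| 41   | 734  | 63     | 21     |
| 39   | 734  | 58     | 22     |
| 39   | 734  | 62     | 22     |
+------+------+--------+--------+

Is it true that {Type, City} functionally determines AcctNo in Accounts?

(Type=39, City=727): 2 rows → AcctNo = 27, 27 ✓
(Type=38, City=734): 1 row → AcctNo = 26 ✓
(Type=39, City=734): 3 rows → AcctNo = 22, 22, 22 ✓
(Type=41, City=734): 3 rows → AcctNo = 21, 21, 21 ✓
(Type=38, City=727): 1 row → AcctNo = 26 ✓
Every {Type, City} value is associated with a single AcctNo value, so {Type, City} → AcctNo holds.

Yes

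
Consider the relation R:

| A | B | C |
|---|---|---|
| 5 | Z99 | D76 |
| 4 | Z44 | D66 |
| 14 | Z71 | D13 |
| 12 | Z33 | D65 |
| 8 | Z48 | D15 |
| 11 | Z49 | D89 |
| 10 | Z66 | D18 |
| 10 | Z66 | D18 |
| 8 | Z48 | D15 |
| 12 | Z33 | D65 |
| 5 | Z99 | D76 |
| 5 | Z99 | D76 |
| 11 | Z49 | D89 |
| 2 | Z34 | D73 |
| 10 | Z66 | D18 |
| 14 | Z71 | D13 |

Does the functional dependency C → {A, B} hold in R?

Yes

C=D76: 3 rows → {A,B} = (5, Z99), (5, Z99), (5, Z99) ✓
C=D66: 1 row → {A,B} = (4, Z44) ✓
C=D13: 2 rows → {A,B} = (14, Z71), (14, Z71) ✓
C=D65: 2 rows → {A,B} = (12, Z33), (12, Z33) ✓
C=D15: 2 rows → {A,B} = (8, Z48), (8, Z48) ✓
C=D89: 2 rows → {A,B} = (11, Z49), (11, Z49) ✓
C=D18: 3 rows → {A,B} = (10, Z66), (10, Z66), (10, Z66) ✓
C=D73: 1 row → {A,B} = (2, Z34) ✓
Every C value is associated with a single {A, B} value, so C → {A, B} holds.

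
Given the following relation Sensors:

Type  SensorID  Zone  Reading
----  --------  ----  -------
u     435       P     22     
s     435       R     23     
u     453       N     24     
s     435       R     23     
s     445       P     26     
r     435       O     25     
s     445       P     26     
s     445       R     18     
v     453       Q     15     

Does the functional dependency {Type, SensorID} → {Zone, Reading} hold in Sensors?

No

(Type=u, SensorID=435): 1 row → {Zone,Reading} = (P, 22) ✓
(Type=s, SensorID=435): 2 rows → {Zone,Reading} = (R, 23), (R, 23) ✓
(Type=u, SensorID=453): 1 row → {Zone,Reading} = (N, 24) ✓
(Type=s, SensorID=445): 3 rows → {Zone,Reading} takes values {(P, 26), (R, 18)} — violation
(Type=r, SensorID=435): 1 row → {Zone,Reading} = (O, 25) ✓
(Type=v, SensorID=453): 1 row → {Zone,Reading} = (Q, 15) ✓
Two rows agree on {Type, SensorID} but differ on {Zone, Reading}, so {Type, SensorID} → {Zone, Reading} does not hold.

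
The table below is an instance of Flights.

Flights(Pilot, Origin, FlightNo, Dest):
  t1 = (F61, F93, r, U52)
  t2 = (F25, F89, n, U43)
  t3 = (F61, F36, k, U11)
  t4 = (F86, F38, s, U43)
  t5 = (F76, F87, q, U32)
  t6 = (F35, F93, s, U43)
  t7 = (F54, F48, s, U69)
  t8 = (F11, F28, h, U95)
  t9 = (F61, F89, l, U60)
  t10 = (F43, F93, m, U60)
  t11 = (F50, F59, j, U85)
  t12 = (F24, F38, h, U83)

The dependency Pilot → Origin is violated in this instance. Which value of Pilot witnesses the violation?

F61

Pilot=F61: rows 1, 3, 9 → Origin takes values {F93, F36, F89} — violation
Pilot=F25: row 2 → Origin = F89 ✓
Pilot=F86: row 4 → Origin = F38 ✓
Pilot=F76: row 5 → Origin = F87 ✓
Pilot=F35: row 6 → Origin = F93 ✓
Pilot=F54: row 7 → Origin = F48 ✓
Pilot=F11: row 8 → Origin = F28 ✓
Pilot=F43: row 10 → Origin = F93 ✓
Pilot=F50: row 11 → Origin = F59 ✓
Pilot=F24: row 12 → Origin = F38 ✓
The only Pilot value with inconsistent Origin is Pilot=F61.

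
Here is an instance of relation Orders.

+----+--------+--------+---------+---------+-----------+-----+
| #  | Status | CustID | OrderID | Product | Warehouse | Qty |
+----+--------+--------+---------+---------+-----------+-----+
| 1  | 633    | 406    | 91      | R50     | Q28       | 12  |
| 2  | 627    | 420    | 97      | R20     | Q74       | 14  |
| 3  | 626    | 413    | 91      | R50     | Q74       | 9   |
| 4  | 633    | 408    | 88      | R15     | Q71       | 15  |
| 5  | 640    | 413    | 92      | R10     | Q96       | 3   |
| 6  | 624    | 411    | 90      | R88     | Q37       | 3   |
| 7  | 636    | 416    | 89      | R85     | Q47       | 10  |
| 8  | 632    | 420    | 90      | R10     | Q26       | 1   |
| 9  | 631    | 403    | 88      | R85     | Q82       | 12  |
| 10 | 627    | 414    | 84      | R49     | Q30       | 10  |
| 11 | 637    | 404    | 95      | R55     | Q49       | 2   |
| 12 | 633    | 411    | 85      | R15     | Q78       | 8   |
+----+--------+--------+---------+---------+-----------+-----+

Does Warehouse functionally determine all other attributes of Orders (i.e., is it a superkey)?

Rows 2 and 3 have the same Warehouse value Warehouse=Q74 but are distinct tuples, so Warehouse does not determine every attribute — not a superkey.

No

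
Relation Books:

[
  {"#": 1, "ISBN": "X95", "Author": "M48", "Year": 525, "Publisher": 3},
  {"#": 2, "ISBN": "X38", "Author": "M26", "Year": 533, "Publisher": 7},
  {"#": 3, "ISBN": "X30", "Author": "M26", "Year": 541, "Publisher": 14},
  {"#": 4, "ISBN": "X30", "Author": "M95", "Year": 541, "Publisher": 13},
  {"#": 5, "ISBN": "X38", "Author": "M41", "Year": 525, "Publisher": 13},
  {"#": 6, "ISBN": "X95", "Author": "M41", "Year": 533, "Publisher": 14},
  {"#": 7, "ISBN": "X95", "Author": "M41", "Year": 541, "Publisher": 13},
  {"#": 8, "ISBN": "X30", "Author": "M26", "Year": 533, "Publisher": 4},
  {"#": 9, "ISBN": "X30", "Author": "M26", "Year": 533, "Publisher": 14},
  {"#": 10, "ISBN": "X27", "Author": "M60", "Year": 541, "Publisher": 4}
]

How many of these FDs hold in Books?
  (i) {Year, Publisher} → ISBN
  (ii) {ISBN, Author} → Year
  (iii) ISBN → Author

0

(i) {Year, Publisher} → ISBN: (Year=541, Publisher=13): rows 4, 7 → ISBN takes values {X30, X95} — violation; (Year=533, Publisher=14): rows 6, 9 → ISBN takes values {X95, X30} — violation — fails.
(ii) {ISBN, Author} → Year: (ISBN=X30, Author=M26): rows 3, 8, 9 → Year takes values {541, 533} — violation; (ISBN=X95, Author=M41): rows 6, 7 → Year takes values {533, 541} — violation — fails.
(iii) ISBN → Author: ISBN=X95: rows 1, 6, 7 → Author takes values {M48, M41} — violation; ISBN=X38: rows 2, 5 → Author takes values {M26, M41} — violation; ISBN=X30: rows 3, 4, 8, 9 → Author takes values {M26, M95} — violation — fails.
None of the 3 dependencies hold.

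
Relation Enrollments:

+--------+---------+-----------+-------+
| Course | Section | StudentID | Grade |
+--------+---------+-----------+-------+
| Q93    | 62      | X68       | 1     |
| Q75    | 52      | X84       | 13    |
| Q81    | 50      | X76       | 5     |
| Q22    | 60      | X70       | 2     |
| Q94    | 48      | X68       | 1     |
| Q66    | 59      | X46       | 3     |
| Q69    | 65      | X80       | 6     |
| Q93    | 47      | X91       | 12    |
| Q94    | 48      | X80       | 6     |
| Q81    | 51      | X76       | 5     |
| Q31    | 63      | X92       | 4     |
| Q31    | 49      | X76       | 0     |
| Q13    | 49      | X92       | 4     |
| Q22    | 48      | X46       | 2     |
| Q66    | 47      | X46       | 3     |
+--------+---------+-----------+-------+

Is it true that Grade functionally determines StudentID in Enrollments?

No

Grade=1: 2 rows → StudentID = X68, X68 ✓
Grade=13: 1 row → StudentID = X84 ✓
Grade=5: 2 rows → StudentID = X76, X76 ✓
Grade=2: 2 rows → StudentID takes values {X70, X46} — violation
Grade=3: 2 rows → StudentID = X46, X46 ✓
Grade=6: 2 rows → StudentID = X80, X80 ✓
Grade=12: 1 row → StudentID = X91 ✓
Grade=4: 2 rows → StudentID = X92, X92 ✓
Grade=0: 1 row → StudentID = X76 ✓
Two rows agree on Grade but differ on StudentID, so Grade → StudentID does not hold.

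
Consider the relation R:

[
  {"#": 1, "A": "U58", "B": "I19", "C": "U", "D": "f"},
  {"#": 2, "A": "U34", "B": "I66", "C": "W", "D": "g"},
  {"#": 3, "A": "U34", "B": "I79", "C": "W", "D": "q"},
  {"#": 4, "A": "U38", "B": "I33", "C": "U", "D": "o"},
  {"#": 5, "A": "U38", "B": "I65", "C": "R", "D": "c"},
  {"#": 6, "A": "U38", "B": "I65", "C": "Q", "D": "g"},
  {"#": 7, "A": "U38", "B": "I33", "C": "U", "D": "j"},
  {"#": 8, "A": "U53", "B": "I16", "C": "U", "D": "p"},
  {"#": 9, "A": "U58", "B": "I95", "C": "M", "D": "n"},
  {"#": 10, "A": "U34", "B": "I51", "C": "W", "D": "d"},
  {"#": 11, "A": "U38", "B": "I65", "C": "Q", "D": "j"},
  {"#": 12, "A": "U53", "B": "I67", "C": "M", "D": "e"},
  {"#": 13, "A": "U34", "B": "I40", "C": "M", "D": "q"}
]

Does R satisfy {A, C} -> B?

No

(A=U58, C=U): row 1 → B = I19 ✓
(A=U34, C=W): rows 2, 3, 10 → B takes values {I66, I79, I51} — violation
(A=U38, C=U): rows 4, 7 → B = I33, I33 ✓
(A=U38, C=R): row 5 → B = I65 ✓
(A=U38, C=Q): rows 6, 11 → B = I65, I65 ✓
(A=U53, C=U): row 8 → B = I16 ✓
(A=U58, C=M): row 9 → B = I95 ✓
(A=U53, C=M): row 12 → B = I67 ✓
(A=U34, C=M): row 13 → B = I40 ✓
Two rows agree on {A, C} but differ on B, so {A, C} -> B does not hold.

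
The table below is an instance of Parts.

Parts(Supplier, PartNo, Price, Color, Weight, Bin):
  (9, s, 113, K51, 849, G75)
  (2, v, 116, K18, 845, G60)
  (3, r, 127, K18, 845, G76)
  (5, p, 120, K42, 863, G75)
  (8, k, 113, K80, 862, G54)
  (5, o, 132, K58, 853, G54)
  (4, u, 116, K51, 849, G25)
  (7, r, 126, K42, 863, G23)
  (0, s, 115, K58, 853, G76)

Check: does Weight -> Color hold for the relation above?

Yes

Weight=849: 2 rows → Color = K51, K51 ✓
Weight=845: 2 rows → Color = K18, K18 ✓
Weight=863: 2 rows → Color = K42, K42 ✓
Weight=862: 1 row → Color = K80 ✓
Weight=853: 2 rows → Color = K58, K58 ✓
Every Weight value is associated with a single Color value, so Weight -> Color holds.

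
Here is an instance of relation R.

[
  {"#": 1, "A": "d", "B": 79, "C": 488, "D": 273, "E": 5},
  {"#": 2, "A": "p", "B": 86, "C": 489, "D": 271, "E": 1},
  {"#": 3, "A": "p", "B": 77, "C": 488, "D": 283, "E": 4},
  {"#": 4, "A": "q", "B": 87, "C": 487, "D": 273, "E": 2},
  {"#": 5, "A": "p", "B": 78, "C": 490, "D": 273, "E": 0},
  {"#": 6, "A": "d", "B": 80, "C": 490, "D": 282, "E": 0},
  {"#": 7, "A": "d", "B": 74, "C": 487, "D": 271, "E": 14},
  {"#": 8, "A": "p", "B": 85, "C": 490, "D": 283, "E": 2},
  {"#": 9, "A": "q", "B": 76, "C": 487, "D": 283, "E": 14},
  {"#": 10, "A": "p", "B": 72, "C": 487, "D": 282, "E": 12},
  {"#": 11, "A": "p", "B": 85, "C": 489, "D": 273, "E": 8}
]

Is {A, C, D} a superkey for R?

All 11 rows have distinct {A, C, D} values, so {A, C, D} → (all attributes) holds and {A, C, D} is a superkey.

Yes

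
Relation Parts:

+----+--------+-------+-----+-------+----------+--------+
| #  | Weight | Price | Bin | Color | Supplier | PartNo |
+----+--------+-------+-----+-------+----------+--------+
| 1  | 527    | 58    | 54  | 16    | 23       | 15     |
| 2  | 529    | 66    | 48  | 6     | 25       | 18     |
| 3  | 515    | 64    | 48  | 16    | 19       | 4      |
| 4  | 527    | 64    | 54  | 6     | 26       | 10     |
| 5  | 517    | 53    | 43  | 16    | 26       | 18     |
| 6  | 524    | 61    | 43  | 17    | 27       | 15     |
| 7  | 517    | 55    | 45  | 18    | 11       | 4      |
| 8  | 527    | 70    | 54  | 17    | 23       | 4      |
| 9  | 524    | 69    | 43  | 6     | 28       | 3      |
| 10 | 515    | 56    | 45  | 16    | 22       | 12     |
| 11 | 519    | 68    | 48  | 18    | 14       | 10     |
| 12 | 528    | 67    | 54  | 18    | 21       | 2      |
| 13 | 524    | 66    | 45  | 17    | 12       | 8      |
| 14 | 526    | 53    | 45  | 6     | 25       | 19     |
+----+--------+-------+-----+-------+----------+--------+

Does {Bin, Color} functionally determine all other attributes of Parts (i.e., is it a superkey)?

All 14 rows have distinct {Bin, Color} values, so {Bin, Color} → (all attributes) holds and {Bin, Color} is a superkey.

Yes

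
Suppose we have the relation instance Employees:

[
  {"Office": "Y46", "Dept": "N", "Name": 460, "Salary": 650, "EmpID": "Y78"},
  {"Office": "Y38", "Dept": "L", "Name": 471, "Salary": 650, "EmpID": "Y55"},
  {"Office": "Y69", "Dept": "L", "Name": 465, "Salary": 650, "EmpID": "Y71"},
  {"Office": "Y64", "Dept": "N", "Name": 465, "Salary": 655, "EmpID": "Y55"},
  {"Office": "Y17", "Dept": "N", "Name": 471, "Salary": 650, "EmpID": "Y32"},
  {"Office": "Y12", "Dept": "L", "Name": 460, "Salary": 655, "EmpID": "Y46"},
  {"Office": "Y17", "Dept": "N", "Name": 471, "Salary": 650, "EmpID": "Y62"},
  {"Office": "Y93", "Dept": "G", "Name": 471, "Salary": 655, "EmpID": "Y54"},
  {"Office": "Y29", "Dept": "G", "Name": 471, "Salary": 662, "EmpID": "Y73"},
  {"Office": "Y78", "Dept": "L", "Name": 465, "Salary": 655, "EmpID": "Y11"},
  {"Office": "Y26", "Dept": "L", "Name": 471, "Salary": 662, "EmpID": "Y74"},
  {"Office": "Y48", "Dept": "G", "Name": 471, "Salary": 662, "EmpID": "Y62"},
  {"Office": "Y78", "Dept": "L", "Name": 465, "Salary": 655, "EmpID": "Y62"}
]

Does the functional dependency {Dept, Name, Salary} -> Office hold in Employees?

No

(Dept=N, Name=460, Salary=650): 1 row → Office = Y46 ✓
(Dept=L, Name=471, Salary=650): 1 row → Office = Y38 ✓
(Dept=L, Name=465, Salary=650): 1 row → Office = Y69 ✓
(Dept=N, Name=465, Salary=655): 1 row → Office = Y64 ✓
(Dept=N, Name=471, Salary=650): 2 rows → Office = Y17, Y17 ✓
(Dept=L, Name=460, Salary=655): 1 row → Office = Y12 ✓
(Dept=G, Name=471, Salary=655): 1 row → Office = Y93 ✓
(Dept=G, Name=471, Salary=662): 2 rows → Office takes values {Y29, Y48} — violation
(Dept=L, Name=465, Salary=655): 2 rows → Office = Y78, Y78 ✓
(Dept=L, Name=471, Salary=662): 1 row → Office = Y26 ✓
Two rows agree on {Dept, Name, Salary} but differ on Office, so {Dept, Name, Salary} -> Office does not hold.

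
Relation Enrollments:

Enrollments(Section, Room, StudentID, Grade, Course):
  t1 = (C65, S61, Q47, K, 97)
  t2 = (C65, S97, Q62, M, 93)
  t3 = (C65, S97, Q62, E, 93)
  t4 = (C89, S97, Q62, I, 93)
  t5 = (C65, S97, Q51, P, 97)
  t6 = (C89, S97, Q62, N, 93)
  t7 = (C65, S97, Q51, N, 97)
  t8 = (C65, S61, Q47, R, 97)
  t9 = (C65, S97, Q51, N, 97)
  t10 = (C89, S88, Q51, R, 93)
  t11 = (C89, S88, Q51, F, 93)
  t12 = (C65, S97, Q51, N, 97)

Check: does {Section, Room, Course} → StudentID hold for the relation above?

(Section=C65, Room=S61, Course=97): rows 1, 8 → StudentID = Q47, Q47 ✓
(Section=C65, Room=S97, Course=93): rows 2, 3 → StudentID = Q62, Q62 ✓
(Section=C89, Room=S97, Course=93): rows 4, 6 → StudentID = Q62, Q62 ✓
(Section=C65, Room=S97, Course=97): rows 5, 7, 9, 12 → StudentID = Q51, Q51, Q51, Q51 ✓
(Section=C89, Room=S88, Course=93): rows 10, 11 → StudentID = Q51, Q51 ✓
Every {Section, Room, Course} value is associated with a single StudentID value, so {Section, Room, Course} → StudentID holds.

Yes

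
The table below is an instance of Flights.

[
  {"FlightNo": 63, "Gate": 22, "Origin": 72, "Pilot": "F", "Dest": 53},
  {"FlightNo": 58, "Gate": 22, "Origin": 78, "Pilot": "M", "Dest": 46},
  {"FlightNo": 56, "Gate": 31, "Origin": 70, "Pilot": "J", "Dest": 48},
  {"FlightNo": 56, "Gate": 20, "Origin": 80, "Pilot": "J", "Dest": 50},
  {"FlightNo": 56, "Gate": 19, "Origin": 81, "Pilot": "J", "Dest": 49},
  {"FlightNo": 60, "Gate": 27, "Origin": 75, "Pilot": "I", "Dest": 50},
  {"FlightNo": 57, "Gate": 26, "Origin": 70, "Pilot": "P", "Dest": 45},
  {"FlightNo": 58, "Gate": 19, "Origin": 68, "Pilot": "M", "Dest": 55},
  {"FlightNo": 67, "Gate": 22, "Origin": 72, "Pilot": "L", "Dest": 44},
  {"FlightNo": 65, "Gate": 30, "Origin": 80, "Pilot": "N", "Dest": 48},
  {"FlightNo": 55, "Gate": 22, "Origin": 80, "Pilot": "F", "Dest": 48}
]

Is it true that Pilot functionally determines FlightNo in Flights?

Pilot=F: 2 rows → FlightNo takes values {63, 55} — violation
Pilot=M: 2 rows → FlightNo = 58, 58 ✓
Pilot=J: 3 rows → FlightNo = 56, 56, 56 ✓
Pilot=I: 1 row → FlightNo = 60 ✓
Pilot=P: 1 row → FlightNo = 57 ✓
Pilot=L: 1 row → FlightNo = 67 ✓
Pilot=N: 1 row → FlightNo = 65 ✓
Two rows agree on Pilot but differ on FlightNo, so Pilot → FlightNo does not hold.

No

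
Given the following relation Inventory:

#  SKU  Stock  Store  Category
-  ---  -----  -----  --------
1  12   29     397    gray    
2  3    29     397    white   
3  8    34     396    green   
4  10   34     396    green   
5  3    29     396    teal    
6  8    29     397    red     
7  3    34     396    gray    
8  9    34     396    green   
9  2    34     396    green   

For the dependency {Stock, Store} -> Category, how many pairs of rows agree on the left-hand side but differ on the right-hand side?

(Stock=29, Store=397): violating pairs (1,2), (1,6), (2,6) — 3 pairs.
(Stock=34, Store=396): violating pairs (3,7), (4,7), (7,8), (7,9) — 4 pairs.

7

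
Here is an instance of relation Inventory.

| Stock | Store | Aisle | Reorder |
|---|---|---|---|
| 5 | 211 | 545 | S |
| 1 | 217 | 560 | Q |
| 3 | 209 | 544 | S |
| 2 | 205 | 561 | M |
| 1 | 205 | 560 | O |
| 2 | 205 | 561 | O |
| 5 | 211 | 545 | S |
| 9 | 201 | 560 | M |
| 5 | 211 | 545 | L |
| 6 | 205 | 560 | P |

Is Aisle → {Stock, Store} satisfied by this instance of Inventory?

Aisle=545: 3 rows → {Stock,Store} = (5, 211), (5, 211), (5, 211) ✓
Aisle=560: 4 rows → {Stock,Store} takes values {(1, 217), (1, 205), (9, 201), (6, 205)} — violation
Aisle=544: 1 row → {Stock,Store} = (3, 209) ✓
Aisle=561: 2 rows → {Stock,Store} = (2, 205), (2, 205) ✓
Two rows agree on Aisle but differ on {Stock, Store}, so Aisle → {Stock, Store} does not hold.

No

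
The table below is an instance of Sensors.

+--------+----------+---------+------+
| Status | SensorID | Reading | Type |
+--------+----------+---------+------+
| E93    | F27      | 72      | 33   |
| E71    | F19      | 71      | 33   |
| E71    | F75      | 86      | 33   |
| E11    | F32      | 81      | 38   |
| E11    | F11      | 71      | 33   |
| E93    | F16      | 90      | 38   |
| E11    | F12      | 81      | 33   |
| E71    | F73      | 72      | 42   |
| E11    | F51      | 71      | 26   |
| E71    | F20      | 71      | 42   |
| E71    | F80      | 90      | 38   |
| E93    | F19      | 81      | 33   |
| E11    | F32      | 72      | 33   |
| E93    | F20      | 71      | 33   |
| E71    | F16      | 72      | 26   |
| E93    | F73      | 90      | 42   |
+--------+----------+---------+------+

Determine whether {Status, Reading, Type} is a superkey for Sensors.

Yes

All 16 rows have distinct {Status, Reading, Type} values, so {Status, Reading, Type} → (all attributes) holds and {Status, Reading, Type} is a superkey.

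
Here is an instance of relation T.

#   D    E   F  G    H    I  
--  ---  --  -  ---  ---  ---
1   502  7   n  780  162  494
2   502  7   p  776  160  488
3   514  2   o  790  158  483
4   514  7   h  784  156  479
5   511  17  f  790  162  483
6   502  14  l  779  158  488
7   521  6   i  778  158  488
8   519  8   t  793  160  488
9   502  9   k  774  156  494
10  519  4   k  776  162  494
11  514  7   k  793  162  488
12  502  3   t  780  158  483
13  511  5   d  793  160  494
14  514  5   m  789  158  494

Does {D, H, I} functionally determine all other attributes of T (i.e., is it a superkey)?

All 14 rows have distinct {D, H, I} values, so {D, H, I} → (all attributes) holds and {D, H, I} is a superkey.

Yes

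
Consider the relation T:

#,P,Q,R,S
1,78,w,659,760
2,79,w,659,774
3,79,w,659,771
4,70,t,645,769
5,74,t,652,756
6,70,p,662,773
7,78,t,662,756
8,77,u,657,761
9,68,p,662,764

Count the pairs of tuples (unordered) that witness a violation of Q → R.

Q=w: all 3 rows agree on R — 0 pairs.
Q=t: violating pairs (4,5), (4,7), (5,7) — 3 pairs.
Q=p: all 2 rows agree on R — 0 pairs.

3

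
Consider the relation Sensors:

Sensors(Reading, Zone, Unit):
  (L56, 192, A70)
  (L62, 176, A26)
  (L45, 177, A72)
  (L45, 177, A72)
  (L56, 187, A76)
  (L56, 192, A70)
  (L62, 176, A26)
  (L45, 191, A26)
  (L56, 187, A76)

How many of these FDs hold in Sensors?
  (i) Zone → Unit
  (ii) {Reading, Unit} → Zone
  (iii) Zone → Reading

(i) Zone → Unit: every LHS value maps to a single RHS value — holds.
(ii) {Reading, Unit} → Zone: every LHS value maps to a single RHS value — holds.
(iii) Zone → Reading: every LHS value maps to a single RHS value — holds.
3 of the 3 dependencies hold.

3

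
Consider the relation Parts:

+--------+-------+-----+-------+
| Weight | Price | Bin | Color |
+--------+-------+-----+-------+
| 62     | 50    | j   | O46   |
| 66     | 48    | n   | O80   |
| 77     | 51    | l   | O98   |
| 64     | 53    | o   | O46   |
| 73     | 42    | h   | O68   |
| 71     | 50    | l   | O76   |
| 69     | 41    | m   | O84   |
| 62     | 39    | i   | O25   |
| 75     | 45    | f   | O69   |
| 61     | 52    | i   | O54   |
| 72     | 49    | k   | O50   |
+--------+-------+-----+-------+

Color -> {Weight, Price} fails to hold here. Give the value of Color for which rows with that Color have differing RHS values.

O46

Color=O46: 2 rows → {Weight,Price} takes values {(62, 50), (64, 53)} — violation
Color=O80: 1 row → {Weight,Price} = (66, 48) ✓
Color=O98: 1 row → {Weight,Price} = (77, 51) ✓
Color=O68: 1 row → {Weight,Price} = (73, 42) ✓
Color=O76: 1 row → {Weight,Price} = (71, 50) ✓
Color=O84: 1 row → {Weight,Price} = (69, 41) ✓
Color=O25: 1 row → {Weight,Price} = (62, 39) ✓
Color=O69: 1 row → {Weight,Price} = (75, 45) ✓
Color=O54: 1 row → {Weight,Price} = (61, 52) ✓
Color=O50: 1 row → {Weight,Price} = (72, 49) ✓
The only Color value with inconsistent RHS is Color=O46.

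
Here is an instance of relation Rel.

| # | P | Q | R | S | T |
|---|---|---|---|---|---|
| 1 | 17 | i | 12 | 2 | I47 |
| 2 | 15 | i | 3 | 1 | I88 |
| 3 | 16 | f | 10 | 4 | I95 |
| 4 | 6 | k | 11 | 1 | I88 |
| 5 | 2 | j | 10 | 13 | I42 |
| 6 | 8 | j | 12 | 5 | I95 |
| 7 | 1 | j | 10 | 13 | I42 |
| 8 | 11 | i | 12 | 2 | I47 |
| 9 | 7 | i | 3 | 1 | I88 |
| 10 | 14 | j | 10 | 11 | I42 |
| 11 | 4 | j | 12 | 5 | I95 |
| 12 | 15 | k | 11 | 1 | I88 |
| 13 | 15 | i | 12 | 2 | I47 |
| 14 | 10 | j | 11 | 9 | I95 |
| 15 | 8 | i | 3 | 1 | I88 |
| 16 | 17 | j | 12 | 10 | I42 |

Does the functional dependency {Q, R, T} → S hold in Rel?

No

(Q=i, R=12, T=I47): rows 1, 8, 13 → S = 2, 2, 2 ✓
(Q=i, R=3, T=I88): rows 2, 9, 15 → S = 1, 1, 1 ✓
(Q=f, R=10, T=I95): row 3 → S = 4 ✓
(Q=k, R=11, T=I88): rows 4, 12 → S = 1, 1 ✓
(Q=j, R=10, T=I42): rows 5, 7, 10 → S takes values {13, 11} — violation
(Q=j, R=12, T=I95): rows 6, 11 → S = 5, 5 ✓
(Q=j, R=11, T=I95): row 14 → S = 9 ✓
(Q=j, R=12, T=I42): row 16 → S = 10 ✓
Two rows agree on {Q, R, T} but differ on S, so {Q, R, T} → S does not hold.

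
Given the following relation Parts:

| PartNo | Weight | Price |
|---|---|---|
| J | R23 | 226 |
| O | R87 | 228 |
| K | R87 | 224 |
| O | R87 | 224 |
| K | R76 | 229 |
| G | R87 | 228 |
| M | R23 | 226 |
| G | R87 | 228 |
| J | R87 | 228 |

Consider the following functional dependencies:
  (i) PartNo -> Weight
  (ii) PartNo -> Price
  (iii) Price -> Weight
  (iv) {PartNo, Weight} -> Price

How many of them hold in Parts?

(i) PartNo -> Weight: PartNo=J: 2 rows → Weight takes values {R23, R87} — violation; PartNo=K: 2 rows → Weight takes values {R87, R76} — violation — fails.
(ii) PartNo -> Price: PartNo=J: 2 rows → Price takes values {226, 228} — violation; PartNo=O: 2 rows → Price takes values {228, 224} — violation; PartNo=K: 2 rows → Price takes values {224, 229} — violation — fails.
(iii) Price -> Weight: every LHS value maps to a single RHS value — holds.
(iv) {PartNo, Weight} -> Price: (PartNo=O, Weight=R87): 2 rows → Price takes values {228, 224} — violation — fails.
1 of the 4 dependencies holds.

1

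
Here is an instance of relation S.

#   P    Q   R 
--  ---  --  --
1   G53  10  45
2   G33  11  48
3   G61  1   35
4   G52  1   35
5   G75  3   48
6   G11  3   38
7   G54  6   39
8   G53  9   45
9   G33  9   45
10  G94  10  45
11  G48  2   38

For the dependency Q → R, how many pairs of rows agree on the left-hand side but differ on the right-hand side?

1

Q=10: all 2 rows agree on R — 0 pairs.
Q=1: all 2 rows agree on R — 0 pairs.
Q=3: violating pairs (5,6) — 1 pair.
Q=9: all 2 rows agree on R — 0 pairs.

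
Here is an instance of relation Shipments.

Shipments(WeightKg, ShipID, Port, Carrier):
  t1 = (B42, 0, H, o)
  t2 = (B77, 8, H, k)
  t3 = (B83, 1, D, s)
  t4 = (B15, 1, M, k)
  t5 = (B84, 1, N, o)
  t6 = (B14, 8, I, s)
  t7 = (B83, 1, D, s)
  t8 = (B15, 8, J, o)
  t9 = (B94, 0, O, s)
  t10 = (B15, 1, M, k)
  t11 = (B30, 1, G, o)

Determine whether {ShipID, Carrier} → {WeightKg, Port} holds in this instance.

(ShipID=0, Carrier=o): row 1 → {WeightKg,Port} = (B42, H) ✓
(ShipID=8, Carrier=k): row 2 → {WeightKg,Port} = (B77, H) ✓
(ShipID=1, Carrier=s): rows 3, 7 → {WeightKg,Port} = (B83, D), (B83, D) ✓
(ShipID=1, Carrier=k): rows 4, 10 → {WeightKg,Port} = (B15, M), (B15, M) ✓
(ShipID=1, Carrier=o): rows 5, 11 → {WeightKg,Port} takes values {(B84, N), (B30, G)} — violation
(ShipID=8, Carrier=s): row 6 → {WeightKg,Port} = (B14, I) ✓
(ShipID=8, Carrier=o): row 8 → {WeightKg,Port} = (B15, J) ✓
(ShipID=0, Carrier=s): row 9 → {WeightKg,Port} = (B94, O) ✓
Two rows agree on {ShipID, Carrier} but differ on {WeightKg, Port}, so {ShipID, Carrier} → {WeightKg, Port} does not hold.

No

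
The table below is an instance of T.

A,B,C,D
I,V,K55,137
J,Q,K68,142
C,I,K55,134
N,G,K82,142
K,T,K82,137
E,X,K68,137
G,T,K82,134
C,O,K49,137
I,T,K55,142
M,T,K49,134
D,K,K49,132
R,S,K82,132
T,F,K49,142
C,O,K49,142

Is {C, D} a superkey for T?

No

Two distinct rows share (C=K49, D=142), so {C, D} does not determine every attribute — not a superkey.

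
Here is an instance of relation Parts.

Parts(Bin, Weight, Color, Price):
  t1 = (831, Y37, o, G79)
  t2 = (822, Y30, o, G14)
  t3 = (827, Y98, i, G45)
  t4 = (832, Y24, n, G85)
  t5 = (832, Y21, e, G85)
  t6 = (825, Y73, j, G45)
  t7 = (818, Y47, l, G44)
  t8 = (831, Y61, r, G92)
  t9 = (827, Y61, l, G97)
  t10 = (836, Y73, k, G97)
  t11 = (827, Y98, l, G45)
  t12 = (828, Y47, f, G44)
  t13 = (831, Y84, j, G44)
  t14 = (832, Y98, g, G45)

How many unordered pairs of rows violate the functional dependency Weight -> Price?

2

Weight=Y98: all 3 rows agree on Price — 0 pairs.
Weight=Y73: violating pairs (6,10) — 1 pair.
Weight=Y47: all 2 rows agree on Price — 0 pairs.
Weight=Y61: violating pairs (8,9) — 1 pair.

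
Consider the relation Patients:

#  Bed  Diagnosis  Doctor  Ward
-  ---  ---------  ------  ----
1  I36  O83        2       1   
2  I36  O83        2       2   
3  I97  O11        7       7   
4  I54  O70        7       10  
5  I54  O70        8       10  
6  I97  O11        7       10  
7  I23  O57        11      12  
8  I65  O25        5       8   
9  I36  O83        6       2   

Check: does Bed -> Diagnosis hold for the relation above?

Yes

Bed=I36: rows 1, 2, 9 → Diagnosis = O83, O83, O83 ✓
Bed=I97: rows 3, 6 → Diagnosis = O11, O11 ✓
Bed=I54: rows 4, 5 → Diagnosis = O70, O70 ✓
Bed=I23: row 7 → Diagnosis = O57 ✓
Bed=I65: row 8 → Diagnosis = O25 ✓
Every Bed value is associated with a single Diagnosis value, so Bed -> Diagnosis holds.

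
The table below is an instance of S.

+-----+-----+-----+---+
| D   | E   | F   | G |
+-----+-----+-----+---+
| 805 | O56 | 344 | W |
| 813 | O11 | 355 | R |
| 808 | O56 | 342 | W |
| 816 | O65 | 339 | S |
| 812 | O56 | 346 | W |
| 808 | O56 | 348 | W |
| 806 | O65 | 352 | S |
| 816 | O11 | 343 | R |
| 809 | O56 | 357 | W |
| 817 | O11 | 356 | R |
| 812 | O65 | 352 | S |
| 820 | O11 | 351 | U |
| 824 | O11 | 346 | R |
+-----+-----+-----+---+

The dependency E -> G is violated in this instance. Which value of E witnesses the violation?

E=O56: 5 rows → G = W, W, W, W, W ✓
E=O11: 5 rows → G takes values {R, U} — violation
E=O65: 3 rows → G = S, S, S ✓
The only E value with inconsistent G is E=O11.

O11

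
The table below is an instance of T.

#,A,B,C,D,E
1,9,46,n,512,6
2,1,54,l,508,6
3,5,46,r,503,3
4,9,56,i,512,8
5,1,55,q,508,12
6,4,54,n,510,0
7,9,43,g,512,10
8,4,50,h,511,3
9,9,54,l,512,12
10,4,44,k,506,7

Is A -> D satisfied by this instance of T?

No

A=9: rows 1, 4, 7, 9 → D = 512, 512, 512, 512 ✓
A=1: rows 2, 5 → D = 508, 508 ✓
A=5: row 3 → D = 503 ✓
A=4: rows 6, 8, 10 → D takes values {510, 511, 506} — violation
Two rows agree on A but differ on D, so A -> D does not hold.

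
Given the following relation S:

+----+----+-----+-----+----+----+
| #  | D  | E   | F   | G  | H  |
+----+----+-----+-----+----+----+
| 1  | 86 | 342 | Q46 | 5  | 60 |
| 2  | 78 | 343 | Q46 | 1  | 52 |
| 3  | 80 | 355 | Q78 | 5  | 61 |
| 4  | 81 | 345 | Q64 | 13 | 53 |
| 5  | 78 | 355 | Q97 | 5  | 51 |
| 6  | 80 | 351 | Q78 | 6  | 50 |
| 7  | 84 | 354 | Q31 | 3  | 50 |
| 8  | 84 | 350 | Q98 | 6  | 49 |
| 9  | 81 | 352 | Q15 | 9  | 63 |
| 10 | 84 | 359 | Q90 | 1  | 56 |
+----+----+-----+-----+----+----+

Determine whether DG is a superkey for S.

Yes

All 10 rows have distinct DG values, so DG → (all attributes) holds and DG is a superkey.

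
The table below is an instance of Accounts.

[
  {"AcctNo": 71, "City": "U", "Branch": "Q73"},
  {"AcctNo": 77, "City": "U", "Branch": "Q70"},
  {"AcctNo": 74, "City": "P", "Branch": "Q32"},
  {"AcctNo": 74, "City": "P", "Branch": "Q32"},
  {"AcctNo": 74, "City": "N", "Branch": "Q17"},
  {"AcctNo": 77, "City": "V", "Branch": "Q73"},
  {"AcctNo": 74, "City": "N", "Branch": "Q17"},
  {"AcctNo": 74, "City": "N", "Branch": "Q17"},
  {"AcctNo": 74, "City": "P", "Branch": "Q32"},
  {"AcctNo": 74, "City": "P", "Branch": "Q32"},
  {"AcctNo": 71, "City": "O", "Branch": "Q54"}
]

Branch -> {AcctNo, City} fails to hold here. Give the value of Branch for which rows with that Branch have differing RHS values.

Q73

Branch=Q73: 2 rows → {AcctNo,City} takes values {(71, U), (77, V)} — violation
Branch=Q70: 1 row → {AcctNo,City} = (77, U) ✓
Branch=Q32: 4 rows → {AcctNo,City} = (74, P), (74, P), (74, P), (74, P) ✓
Branch=Q17: 3 rows → {AcctNo,City} = (74, N), (74, N), (74, N) ✓
Branch=Q54: 1 row → {AcctNo,City} = (71, O) ✓
The only Branch value with inconsistent RHS is Branch=Q73.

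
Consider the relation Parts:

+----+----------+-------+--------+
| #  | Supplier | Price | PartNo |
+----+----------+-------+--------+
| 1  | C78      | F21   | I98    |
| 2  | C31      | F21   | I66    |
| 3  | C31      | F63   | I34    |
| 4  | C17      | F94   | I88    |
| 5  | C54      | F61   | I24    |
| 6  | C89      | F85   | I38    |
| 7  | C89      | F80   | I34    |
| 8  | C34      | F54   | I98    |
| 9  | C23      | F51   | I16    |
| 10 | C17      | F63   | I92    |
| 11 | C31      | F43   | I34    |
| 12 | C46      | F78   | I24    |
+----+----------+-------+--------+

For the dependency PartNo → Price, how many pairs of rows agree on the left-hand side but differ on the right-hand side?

5

PartNo=I98: violating pairs (1,8) — 1 pair.
PartNo=I34: violating pairs (3,7), (3,11), (7,11) — 3 pairs.
PartNo=I24: violating pairs (5,12) — 1 pair.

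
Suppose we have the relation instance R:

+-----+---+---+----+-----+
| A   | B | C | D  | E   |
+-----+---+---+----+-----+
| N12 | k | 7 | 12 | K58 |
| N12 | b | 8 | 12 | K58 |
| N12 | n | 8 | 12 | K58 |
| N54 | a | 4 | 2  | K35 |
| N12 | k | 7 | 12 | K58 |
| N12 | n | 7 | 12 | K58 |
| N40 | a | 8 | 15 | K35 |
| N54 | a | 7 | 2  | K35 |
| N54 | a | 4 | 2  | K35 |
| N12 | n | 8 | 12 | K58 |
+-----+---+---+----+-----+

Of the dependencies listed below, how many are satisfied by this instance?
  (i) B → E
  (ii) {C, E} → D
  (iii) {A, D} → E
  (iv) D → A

(i) B → E: every LHS value maps to a single RHS value — holds.
(ii) {C, E} → D: every LHS value maps to a single RHS value — holds.
(iii) {A, D} → E: every LHS value maps to a single RHS value — holds.
(iv) D → A: every LHS value maps to a single RHS value — holds.
4 of the 4 dependencies hold.

4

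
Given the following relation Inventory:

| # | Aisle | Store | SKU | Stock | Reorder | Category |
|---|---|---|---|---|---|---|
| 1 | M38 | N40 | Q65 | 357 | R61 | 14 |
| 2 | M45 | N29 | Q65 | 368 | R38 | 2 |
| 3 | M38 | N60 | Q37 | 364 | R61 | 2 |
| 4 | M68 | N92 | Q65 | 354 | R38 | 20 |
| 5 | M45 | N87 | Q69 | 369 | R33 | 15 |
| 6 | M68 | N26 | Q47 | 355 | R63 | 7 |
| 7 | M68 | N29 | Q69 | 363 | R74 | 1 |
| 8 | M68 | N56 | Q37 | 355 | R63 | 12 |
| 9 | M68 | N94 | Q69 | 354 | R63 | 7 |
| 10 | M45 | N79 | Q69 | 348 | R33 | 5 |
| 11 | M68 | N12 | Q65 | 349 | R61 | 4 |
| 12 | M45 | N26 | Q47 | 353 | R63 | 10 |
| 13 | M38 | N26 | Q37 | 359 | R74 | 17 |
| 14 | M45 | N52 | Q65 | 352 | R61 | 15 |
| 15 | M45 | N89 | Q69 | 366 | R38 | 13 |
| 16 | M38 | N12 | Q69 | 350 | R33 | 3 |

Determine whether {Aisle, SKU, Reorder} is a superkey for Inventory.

No

Rows 5 and 10 have the same {Aisle, SKU, Reorder} value (Aisle=M45, SKU=Q69, Reorder=R33) but are distinct tuples, so {Aisle, SKU, Reorder} does not determine every attribute — not a superkey.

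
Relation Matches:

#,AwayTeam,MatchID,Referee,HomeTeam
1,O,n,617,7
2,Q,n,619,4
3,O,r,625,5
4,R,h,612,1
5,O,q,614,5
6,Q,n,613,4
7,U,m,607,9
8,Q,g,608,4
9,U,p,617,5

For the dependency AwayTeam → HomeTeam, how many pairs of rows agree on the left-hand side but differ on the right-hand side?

3

AwayTeam=O: violating pairs (1,3), (1,5) — 2 pairs.
AwayTeam=Q: all 3 rows agree on HomeTeam — 0 pairs.
AwayTeam=U: violating pairs (7,9) — 1 pair.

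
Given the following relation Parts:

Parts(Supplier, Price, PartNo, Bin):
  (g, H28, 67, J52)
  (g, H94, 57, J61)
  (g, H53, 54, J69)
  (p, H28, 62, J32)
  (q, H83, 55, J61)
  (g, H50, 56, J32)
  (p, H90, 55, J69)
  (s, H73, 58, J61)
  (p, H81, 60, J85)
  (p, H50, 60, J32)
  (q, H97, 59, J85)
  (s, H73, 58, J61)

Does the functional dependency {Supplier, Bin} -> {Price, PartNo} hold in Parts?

(Supplier=g, Bin=J52): 1 row → {Price,PartNo} = (H28, 67) ✓
(Supplier=g, Bin=J61): 1 row → {Price,PartNo} = (H94, 57) ✓
(Supplier=g, Bin=J69): 1 row → {Price,PartNo} = (H53, 54) ✓
(Supplier=p, Bin=J32): 2 rows → {Price,PartNo} takes values {(H28, 62), (H50, 60)} — violation
(Supplier=q, Bin=J61): 1 row → {Price,PartNo} = (H83, 55) ✓
(Supplier=g, Bin=J32): 1 row → {Price,PartNo} = (H50, 56) ✓
(Supplier=p, Bin=J69): 1 row → {Price,PartNo} = (H90, 55) ✓
(Supplier=s, Bin=J61): 2 rows → {Price,PartNo} = (H73, 58), (H73, 58) ✓
(Supplier=p, Bin=J85): 1 row → {Price,PartNo} = (H81, 60) ✓
(Supplier=q, Bin=J85): 1 row → {Price,PartNo} = (H97, 59) ✓
Two rows agree on {Supplier, Bin} but differ on {Price, PartNo}, so {Supplier, Bin} -> {Price, PartNo} does not hold.

No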